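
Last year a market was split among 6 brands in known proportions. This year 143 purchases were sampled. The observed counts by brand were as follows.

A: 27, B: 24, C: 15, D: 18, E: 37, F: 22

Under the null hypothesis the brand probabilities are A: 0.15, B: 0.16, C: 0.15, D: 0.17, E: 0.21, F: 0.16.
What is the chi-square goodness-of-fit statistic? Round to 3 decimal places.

6.720

Expected counts E_i = n·p_i: 143×0.15 = 21.45, 143×0.16 = 22.88, 143×0.15 = 21.45, 143×0.17 = 24.31, 143×0.21 = 30.03, 143×0.16 = 22.88.
A: (27 − 21.45)²/21.45 = 30.8025/21.45 = 1.4360
B: (24 − 22.88)²/22.88 = 1.2544/22.88 = 0.0548
C: (15 − 21.45)²/21.45 = 41.6025/21.45 = 1.9395
D: (18 − 24.31)²/24.31 = 39.8161/24.31 = 1.6378
E: (37 − 30.03)²/30.03 = 48.5809/30.03 = 1.6177
F: (22 − 22.88)²/22.88 = 0.7744/22.88 = 0.0338
Sum = 6.720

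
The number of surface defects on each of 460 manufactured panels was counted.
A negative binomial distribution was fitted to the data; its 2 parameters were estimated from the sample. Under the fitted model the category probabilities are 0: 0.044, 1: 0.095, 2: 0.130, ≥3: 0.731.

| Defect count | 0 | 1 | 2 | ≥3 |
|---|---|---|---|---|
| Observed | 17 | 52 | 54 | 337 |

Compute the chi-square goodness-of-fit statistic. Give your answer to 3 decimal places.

Expected counts E_i = n·p_i: 460×0.044 = 20.24, 460×0.095 = 43.7, 460×0.130 = 59.8, 460×0.731 = 336.26.
χ² = (17−20.24)²/20.24 + (52−43.7)²/43.7 + (54−59.8)²/59.8 + (337−336.26)²/336.26
   = 0.5187 + 1.5764 + 0.5625 + 0.0016
Sum = 2.659

2.659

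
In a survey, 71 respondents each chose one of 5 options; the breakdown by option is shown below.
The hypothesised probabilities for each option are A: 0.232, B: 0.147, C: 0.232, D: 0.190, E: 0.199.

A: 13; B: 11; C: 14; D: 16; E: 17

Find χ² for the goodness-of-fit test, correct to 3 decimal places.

2.184

Expected counts E_i = n·p_i: 71×0.232 = 16.472, 71×0.147 = 10.437, 71×0.232 = 16.472, 71×0.190 = 13.49, 71×0.199 = 14.129.
χ² = (13−16.472)²/16.472 + (11−10.437)²/10.437 + (14−16.472)²/16.472 + (16−13.49)²/13.49 + (17−14.129)²/14.129
   = 0.7318 + 0.0304 + 0.3710 + 0.4670 + 0.5834
Sum = 2.184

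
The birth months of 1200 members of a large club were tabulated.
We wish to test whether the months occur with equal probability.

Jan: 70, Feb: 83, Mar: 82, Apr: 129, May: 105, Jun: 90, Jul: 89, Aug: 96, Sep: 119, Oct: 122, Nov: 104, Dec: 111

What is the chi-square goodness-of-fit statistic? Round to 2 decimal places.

Expected count for each of the 12 categories: 1200/12 = 100.
Jan: (70 − 100)²/100 = 900/100 = 9.000
Feb: (83 − 100)²/100 = 289/100 = 2.890
Mar: (82 − 100)²/100 = 324/100 = 3.240
Apr: (129 − 100)²/100 = 841/100 = 8.410
May: (105 − 100)²/100 = 25/100 = 0.250
Jun: (90 − 100)²/100 = 100/100 = 1.000
Jul: (89 − 100)²/100 = 121/100 = 1.210
Aug: (96 − 100)²/100 = 16/100 = 0.160
Sep: (119 − 100)²/100 = 361/100 = 3.610
Oct: (122 − 100)²/100 = 484/100 = 4.840
Nov: (104 − 100)²/100 = 16/100 = 0.160
Dec: (111 − 100)²/100 = 121/100 = 1.210
Sum = 35.98

35.98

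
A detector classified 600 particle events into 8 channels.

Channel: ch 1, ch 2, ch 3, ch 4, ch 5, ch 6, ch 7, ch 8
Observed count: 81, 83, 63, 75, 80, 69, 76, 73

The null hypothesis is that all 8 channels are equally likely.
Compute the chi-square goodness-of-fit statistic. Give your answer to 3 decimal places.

4.133

Expected count for each of the 8 categories: 600/8 = 75.
cat         O        E   (O−E)²/E
ch 1       81       75     0.4800
ch 2       83       75     0.8533
ch 3       63       75     1.9200
ch 4       75       75     0.0000
ch 5       80       75     0.3333
ch 6       69       75     0.4800
ch 7       76       75     0.0133
ch 8       73       75     0.0533
Sum = 4.133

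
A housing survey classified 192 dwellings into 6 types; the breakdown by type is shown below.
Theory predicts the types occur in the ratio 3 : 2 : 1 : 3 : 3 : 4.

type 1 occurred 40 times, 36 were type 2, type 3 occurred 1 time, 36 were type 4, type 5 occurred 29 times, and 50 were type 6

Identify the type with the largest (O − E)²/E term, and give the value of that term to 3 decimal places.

Ratio total = 16. Expected counts: 192×3/16 = 36, 192×2/16 = 24, 192×1/16 = 12, 192×3/16 = 36, 192×3/16 = 36, 192×4/16 = 48.
χ² = (40−36)²/36 + (36−24)²/24 + (1−12)²/12 + (36−36)²/36 + (29−36)²/36 + (50−48)²/48
   = 0.4444 + 6.0000 + 10.0833 + 0.0000 + 1.3611 + 0.0833
The largest term is for type 3: 10.083.

type 3, 10.083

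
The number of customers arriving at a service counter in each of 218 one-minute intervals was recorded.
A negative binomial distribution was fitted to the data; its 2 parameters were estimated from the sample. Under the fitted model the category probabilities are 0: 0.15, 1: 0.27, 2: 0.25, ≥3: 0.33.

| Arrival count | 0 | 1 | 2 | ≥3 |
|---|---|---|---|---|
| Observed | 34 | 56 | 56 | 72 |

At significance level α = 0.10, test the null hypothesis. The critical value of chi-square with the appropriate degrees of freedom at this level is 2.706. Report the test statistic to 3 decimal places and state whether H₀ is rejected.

Expected counts E_i = n·p_i: 218×0.15 = 32.7, 218×0.27 = 58.86, 218×0.25 = 54.5, 218×0.33 = 71.94.
0: (34 − 32.7)²/32.7 = 1.69/32.7 = 0.0517
1: (56 − 58.86)²/58.86 = 8.1796/58.86 = 0.1390
2: (56 − 54.5)²/54.5 = 2.25/54.5 = 0.0413
≥3: (72 − 71.94)²/71.94 = 0.0036/71.94 = 0.0001
Sum = 0.232
df = 1. Since 0.232 < 2.706, we do not reject H₀.

0.232; do not reject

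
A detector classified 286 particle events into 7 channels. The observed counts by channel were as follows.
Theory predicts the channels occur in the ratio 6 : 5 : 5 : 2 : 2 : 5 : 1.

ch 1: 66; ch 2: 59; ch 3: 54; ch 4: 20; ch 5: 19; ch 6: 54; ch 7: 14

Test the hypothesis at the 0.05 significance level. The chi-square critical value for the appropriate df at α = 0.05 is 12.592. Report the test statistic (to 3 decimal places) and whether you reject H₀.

1.736; do not reject

Ratio total = 26. Expected counts: 286×6/26 = 66, 286×5/26 = 55, 286×5/26 = 55, 286×2/26 = 22, 286×2/26 = 22, 286×5/26 = 55, 286×1/26 = 11.
ch 1: (66 − 66)²/66 = 0/66 = 0.0000
ch 2: (59 − 55)²/55 = 16/55 = 0.2909
ch 3: (54 − 55)²/55 = 1/55 = 0.0182
ch 4: (20 − 22)²/22 = 4/22 = 0.1818
ch 5: (19 − 22)²/22 = 9/22 = 0.4091
ch 6: (54 − 55)²/55 = 1/55 = 0.0182
ch 7: (14 − 11)²/11 = 9/11 = 0.8182
Sum = 1.736
df = 6. Since 1.736 < 12.592, we do not reject H₀.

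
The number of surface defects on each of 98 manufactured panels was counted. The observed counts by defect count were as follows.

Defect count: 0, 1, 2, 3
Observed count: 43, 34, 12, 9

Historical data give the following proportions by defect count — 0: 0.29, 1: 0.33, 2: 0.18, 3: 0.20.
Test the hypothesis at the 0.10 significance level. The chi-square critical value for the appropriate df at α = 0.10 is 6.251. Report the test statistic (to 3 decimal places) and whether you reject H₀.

Expected counts E_i = n·p_i: 98×0.29 = 28.42, 98×0.33 = 32.34, 98×0.18 = 17.64, 98×0.20 = 19.6.
χ² = (43−28.42)²/28.42 + (34−32.34)²/32.34 + (12−17.64)²/17.64 + (9−19.6)²/19.6
   = 7.4798 + 0.0852 + 1.8033 + 5.7327
Sum = 15.101
df = 3. Since 15.101 > 6.251, we reject H₀.

15.101; reject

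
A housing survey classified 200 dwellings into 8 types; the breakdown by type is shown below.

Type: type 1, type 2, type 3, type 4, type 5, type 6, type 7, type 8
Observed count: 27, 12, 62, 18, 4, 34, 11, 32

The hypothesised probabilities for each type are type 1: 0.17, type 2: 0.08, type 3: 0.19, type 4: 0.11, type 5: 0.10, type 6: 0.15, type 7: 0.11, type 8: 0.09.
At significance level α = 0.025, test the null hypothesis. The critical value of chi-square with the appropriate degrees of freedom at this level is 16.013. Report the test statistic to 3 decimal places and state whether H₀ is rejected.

48.049; reject

Expected counts E_i = n·p_i: 200×0.17 = 34, 200×0.08 = 16, 200×0.19 = 38, 200×0.11 = 22, 200×0.10 = 20, 200×0.15 = 30, 200×0.11 = 22, 200×0.09 = 18.
χ² = (27−34)²/34 + (12−16)²/16 + (62−38)²/38 + (18−22)²/22 + (4−20)²/20 + (34−30)²/30 + (11−22)²/22 + (32−18)²/18
   = 1.4412 + 1.0000 + 15.1579 + 0.7273 + 12.8000 + 0.5333 + 5.5000 + 10.8889
Sum = 48.049
df = 7. Since 48.049 > 16.013, we reject H₀.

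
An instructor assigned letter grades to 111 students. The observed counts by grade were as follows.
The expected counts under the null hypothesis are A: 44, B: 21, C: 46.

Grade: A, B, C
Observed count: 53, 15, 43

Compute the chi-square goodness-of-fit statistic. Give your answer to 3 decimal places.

3.751

A: (53 − 44)²/44 = 81/44 = 1.8409
B: (15 − 21)²/21 = 36/21 = 1.7143
C: (43 − 46)²/46 = 9/46 = 0.1957
Sum = 3.751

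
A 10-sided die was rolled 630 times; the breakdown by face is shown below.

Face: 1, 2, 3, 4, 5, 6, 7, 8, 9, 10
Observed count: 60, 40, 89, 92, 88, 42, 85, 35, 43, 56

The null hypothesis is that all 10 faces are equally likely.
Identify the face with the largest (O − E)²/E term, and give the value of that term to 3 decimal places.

Under H₀ each category has probability 1/10, so each expected count is 630/10 = 63.
χ² = (60−63)²/63 + (40−63)²/63 + (89−63)²/63 + (92−63)²/63 + (88−63)²/63 + (42−63)²/63 + (85−63)²/63 + (35−63)²/63 + (43−63)²/63 + (56−63)²/63
   = 0.1429 + 8.3968 + 10.7302 + 13.3492 + 9.9206 + 7.0000 + 7.6825 + 12.4444 + 6.3492 + 0.7778
The largest term is for 4: 13.349.

4, 13.349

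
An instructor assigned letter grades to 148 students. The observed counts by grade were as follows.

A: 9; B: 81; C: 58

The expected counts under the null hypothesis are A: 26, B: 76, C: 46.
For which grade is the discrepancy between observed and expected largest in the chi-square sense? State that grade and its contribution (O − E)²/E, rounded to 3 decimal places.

cat         O        E   (O−E)²/E
A           9       26    11.1154
B          81       76     0.3289
C          58       46     3.1304
The largest term is for A: 11.115.

A, 11.115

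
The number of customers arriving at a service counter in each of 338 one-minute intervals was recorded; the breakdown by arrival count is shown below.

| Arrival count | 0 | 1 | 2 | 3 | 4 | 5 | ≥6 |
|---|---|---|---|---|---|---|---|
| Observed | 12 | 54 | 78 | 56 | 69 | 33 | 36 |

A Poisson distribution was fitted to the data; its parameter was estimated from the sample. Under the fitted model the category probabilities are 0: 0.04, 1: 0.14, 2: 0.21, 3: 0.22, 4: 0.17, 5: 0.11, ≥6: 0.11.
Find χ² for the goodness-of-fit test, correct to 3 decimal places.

9.166

Expected counts E_i = n·p_i: 338×0.04 = 13.52, 338×0.14 = 47.32, 338×0.21 = 70.98, 338×0.22 = 74.36, 338×0.17 = 57.46, 338×0.11 = 37.18, 338×0.11 = 37.18.
0: (12 − 13.52)²/13.52 = 2.3104/13.52 = 0.1709
1: (54 − 47.32)²/47.32 = 44.6224/47.32 = 0.9430
2: (78 − 70.98)²/70.98 = 49.2804/70.98 = 0.6943
3: (56 − 74.36)²/74.36 = 337.0896/74.36 = 4.5332
4: (69 − 57.46)²/57.46 = 133.1716/57.46 = 2.3176
5: (33 − 37.18)²/37.18 = 17.4724/37.18 = 0.4699
≥6: (36 − 37.18)²/37.18 = 1.3924/37.18 = 0.0375
Sum = 9.166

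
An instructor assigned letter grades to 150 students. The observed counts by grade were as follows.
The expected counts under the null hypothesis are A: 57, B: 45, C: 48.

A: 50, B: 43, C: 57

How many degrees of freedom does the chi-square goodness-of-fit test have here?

2

There are k = 3 categories and no parameters were estimated from the data, so df = 3 − 1 = 2.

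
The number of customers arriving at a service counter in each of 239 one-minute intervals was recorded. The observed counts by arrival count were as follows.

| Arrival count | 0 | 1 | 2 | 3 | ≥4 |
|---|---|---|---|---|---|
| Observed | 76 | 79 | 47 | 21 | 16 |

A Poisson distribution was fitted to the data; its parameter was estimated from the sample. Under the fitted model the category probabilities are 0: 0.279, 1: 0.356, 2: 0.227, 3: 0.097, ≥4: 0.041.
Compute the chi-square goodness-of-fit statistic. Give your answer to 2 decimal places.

Expected counts E_i = n·p_i: 239×0.279 = 66.681, 239×0.356 = 85.084, 239×0.227 = 54.253, 239×0.097 = 23.183, 239×0.041 = 9.799.
cat         O        E   (O−E)²/E
0          76   66.681      1.302
1          79   85.084      0.435
2          47   54.253      0.970
3          21   23.183      0.206
≥4         16    9.799      3.924
Sum = 6.84

6.84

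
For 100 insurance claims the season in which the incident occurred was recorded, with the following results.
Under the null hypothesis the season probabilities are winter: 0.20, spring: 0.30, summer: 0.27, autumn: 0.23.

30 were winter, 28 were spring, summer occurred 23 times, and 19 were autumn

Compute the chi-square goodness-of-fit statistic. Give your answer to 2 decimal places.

Expected counts E_i = n·p_i: 100×0.20 = 20, 100×0.30 = 30, 100×0.27 = 27, 100×0.23 = 23.
χ² = (30−20)²/20 + (28−30)²/30 + (23−27)²/27 + (19−23)²/23
   = 5.000 + 0.133 + 0.593 + 0.696
Sum = 6.42

6.42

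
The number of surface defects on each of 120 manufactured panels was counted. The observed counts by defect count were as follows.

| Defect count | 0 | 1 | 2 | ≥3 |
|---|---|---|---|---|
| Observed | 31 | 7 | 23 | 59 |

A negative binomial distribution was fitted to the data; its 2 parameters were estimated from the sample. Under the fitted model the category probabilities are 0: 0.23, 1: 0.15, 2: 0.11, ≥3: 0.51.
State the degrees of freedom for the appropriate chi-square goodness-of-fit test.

There are k = 4 categories and 2 parameters estimated from the data, so df = 4 − 1 − 2 = 1.

1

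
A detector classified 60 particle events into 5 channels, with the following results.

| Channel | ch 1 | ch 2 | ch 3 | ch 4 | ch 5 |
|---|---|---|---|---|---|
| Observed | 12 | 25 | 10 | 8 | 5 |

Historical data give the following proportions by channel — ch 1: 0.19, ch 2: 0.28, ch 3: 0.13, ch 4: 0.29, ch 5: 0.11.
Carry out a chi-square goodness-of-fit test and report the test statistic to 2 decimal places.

Expected counts E_i = n·p_i: 60×0.19 = 11.4, 60×0.28 = 16.8, 60×0.13 = 7.8, 60×0.29 = 17.4, 60×0.11 = 6.6.
χ² = (12−11.4)²/11.4 + (25−16.8)²/16.8 + (10−7.8)²/7.8 + (8−17.4)²/17.4 + (5−6.6)²/6.6
   = 0.032 + 4.002 + 0.621 + 5.078 + 0.388
Sum = 10.12

10.12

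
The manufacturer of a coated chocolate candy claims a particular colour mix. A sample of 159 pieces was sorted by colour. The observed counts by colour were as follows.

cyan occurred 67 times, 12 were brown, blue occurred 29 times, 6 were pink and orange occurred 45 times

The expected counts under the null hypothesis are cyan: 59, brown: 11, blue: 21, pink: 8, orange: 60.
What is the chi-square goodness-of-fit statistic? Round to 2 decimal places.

χ² = (67−59)²/59 + (12−11)²/11 + (29−21)²/21 + (6−8)²/8 + (45−60)²/60
   = 1.085 + 0.091 + 3.048 + 0.500 + 3.750
Sum = 8.47

8.47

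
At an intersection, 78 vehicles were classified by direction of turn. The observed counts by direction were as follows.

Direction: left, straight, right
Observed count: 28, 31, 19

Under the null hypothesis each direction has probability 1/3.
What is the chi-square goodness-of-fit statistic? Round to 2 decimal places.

3.00

Under H₀ each category has probability 1/3, so each expected count is 78/3 = 26.
χ² = (28−26)²/26 + (31−26)²/26 + (19−26)²/26
   = 0.154 + 0.962 + 1.885
Sum = 3.00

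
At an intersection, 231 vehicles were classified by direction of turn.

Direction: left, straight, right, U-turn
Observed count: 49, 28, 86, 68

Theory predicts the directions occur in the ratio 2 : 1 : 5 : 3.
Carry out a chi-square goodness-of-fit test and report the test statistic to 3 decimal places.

7.335

Ratio total = 11. Expected counts: 231×2/11 = 42, 231×1/11 = 21, 231×5/11 = 105, 231×3/11 = 63.
left: (49 − 42)²/42 = 49/42 = 1.1667
straight: (28 − 21)²/21 = 49/21 = 2.3333
right: (86 − 105)²/105 = 361/105 = 3.4381
U-turn: (68 − 63)²/63 = 25/63 = 0.3968
Sum = 7.335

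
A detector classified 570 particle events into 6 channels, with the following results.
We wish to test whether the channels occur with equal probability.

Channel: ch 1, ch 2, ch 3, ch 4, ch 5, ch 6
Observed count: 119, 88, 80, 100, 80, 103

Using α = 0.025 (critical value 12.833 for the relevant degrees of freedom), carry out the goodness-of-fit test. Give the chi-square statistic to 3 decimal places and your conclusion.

12.253; do not reject

Under H₀ each category has probability 1/6, so each expected count is 570/6 = 95.
cat         O        E   (O−E)²/E
ch 1      119       95     6.0632
ch 2       88       95     0.5158
ch 3       80       95     2.3684
ch 4      100       95     0.2632
ch 5       80       95     2.3684
ch 6      103       95     0.6737
Sum = 12.253
df = 5. Since 12.253 < 12.833, we do not reject H₀.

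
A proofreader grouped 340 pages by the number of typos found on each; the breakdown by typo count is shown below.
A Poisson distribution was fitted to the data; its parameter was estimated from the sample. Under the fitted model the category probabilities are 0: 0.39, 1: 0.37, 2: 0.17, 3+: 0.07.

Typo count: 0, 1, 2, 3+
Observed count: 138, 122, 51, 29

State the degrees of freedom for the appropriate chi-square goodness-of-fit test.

There are k = 4 categories and 1 parameter estimated from the data, so df = 4 − 1 − 1 = 2.

2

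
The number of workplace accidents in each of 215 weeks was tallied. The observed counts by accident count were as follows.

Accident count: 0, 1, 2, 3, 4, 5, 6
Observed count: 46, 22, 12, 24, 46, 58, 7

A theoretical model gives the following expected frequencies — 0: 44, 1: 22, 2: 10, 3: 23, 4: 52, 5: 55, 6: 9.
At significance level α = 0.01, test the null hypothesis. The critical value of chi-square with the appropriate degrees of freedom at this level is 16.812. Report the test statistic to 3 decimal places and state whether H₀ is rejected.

χ² = (46−44)²/44 + (22−22)²/22 + (12−10)²/10 + (24−23)²/23 + (46−52)²/52 + (58−55)²/55 + (7−9)²/9
   = 0.0909 + 0.0000 + 0.4000 + 0.0435 + 0.6923 + 0.1636 + 0.4444
Sum = 1.835
df = 6. Since 1.835 < 16.812, we do not reject H₀.

1.835; do not reject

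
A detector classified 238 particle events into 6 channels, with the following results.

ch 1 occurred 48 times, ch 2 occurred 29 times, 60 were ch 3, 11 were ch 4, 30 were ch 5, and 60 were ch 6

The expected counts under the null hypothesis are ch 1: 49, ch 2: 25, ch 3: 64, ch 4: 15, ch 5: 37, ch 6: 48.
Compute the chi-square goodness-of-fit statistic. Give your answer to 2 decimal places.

6.30

cat         O        E   (O−E)²/E
ch 1       48       49      0.020
ch 2       29       25      0.640
ch 3       60       64      0.250
ch 4       11       15      1.067
ch 5       30       37      1.324
ch 6       60       48      3.000
Sum = 6.30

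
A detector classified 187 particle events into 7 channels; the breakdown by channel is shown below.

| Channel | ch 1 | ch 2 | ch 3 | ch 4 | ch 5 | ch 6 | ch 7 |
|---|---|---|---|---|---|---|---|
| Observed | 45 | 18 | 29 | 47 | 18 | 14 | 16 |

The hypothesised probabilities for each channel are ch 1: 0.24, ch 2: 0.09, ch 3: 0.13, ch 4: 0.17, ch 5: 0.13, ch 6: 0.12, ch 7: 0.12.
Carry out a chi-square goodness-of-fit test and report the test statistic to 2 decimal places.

14.92

Expected counts E_i = n·p_i: 187×0.24 = 44.88, 187×0.09 = 16.83, 187×0.13 = 24.31, 187×0.17 = 31.79, 187×0.13 = 24.31, 187×0.12 = 22.44, 187×0.12 = 22.44.
cat         O        E   (O−E)²/E
ch 1       45    44.88      0.000
ch 2       18    16.83      0.081
ch 3       29    24.31      0.905
ch 4       47    31.79      7.277
ch 5       18    24.31      1.638
ch 6       14    22.44      3.174
ch 7       16    22.44      1.848
Sum = 14.92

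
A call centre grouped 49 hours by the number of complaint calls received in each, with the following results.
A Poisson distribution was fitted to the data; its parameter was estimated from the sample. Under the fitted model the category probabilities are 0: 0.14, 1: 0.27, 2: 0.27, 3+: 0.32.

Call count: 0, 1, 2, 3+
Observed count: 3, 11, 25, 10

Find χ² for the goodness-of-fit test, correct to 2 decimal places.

15.08

Expected counts E_i = n·p_i: 49×0.14 = 6.86, 49×0.27 = 13.23, 49×0.27 = 13.23, 49×0.32 = 15.68.
χ² = (3−6.86)²/6.86 + (11−13.23)²/13.23 + (25−13.23)²/13.23 + (10−15.68)²/15.68
   = 2.172 + 0.376 + 10.471 + 2.058
Sum = 15.08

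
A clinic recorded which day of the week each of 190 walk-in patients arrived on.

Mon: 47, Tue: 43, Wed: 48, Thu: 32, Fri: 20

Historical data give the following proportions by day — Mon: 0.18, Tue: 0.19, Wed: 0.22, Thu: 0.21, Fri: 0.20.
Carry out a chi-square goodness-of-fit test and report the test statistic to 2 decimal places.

17.12

Expected counts E_i = n·p_i: 190×0.18 = 34.2, 190×0.19 = 36.1, 190×0.22 = 41.8, 190×0.21 = 39.9, 190×0.20 = 38.
Mon: (47 − 34.2)²/34.2 = 163.84/34.2 = 4.791
Tue: (43 − 36.1)²/36.1 = 47.61/36.1 = 1.319
Wed: (48 − 41.8)²/41.8 = 38.44/41.8 = 0.920
Thu: (32 − 39.9)²/39.9 = 62.41/39.9 = 1.564
Fri: (20 − 38)²/38 = 324/38 = 8.526
Sum = 17.12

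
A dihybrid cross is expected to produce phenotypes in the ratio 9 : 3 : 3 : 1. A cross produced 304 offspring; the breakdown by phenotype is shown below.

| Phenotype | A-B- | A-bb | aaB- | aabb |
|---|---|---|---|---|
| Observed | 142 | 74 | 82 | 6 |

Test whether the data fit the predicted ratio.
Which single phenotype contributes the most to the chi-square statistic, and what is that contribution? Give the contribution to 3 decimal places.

Ratio total = 16. Expected counts: 304×9/16 = 171, 304×3/16 = 57, 304×3/16 = 57, 304×1/16 = 19.
χ² = (142−171)²/171 + (74−57)²/57 + (82−57)²/57 + (6−19)²/19
   = 4.9181 + 5.0702 + 10.9649 + 8.8947
The largest term is for aaB-: 10.965.

aaB-, 10.965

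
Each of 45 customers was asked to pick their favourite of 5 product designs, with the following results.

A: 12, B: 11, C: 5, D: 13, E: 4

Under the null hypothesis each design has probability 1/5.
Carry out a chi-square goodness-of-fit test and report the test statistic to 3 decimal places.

7.778

Under H₀ each category has probability 1/5, so each expected count is 45/5 = 9.
cat         O        E   (O−E)²/E
A          12        9     1.0000
B          11        9     0.4444
C           5        9     1.7778
D          13        9     1.7778
E           4        9     2.7778
Sum = 7.778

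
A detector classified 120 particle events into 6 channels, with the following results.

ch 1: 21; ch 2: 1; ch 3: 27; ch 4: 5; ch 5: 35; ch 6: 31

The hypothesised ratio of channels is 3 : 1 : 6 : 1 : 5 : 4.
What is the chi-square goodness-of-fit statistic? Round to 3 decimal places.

Ratio total = 20. Expected counts: 120×3/20 = 18, 120×1/20 = 6, 120×6/20 = 36, 120×1/20 = 6, 120×5/20 = 30, 120×4/20 = 24.
ch 1: (21 − 18)²/18 = 9/18 = 0.5000
ch 2: (1 − 6)²/6 = 25/6 = 4.1667
ch 3: (27 − 36)²/36 = 81/36 = 2.2500
ch 4: (5 − 6)²/6 = 1/6 = 0.1667
ch 5: (35 − 30)²/30 = 25/30 = 0.8333
ch 6: (31 − 24)²/24 = 49/24 = 2.0417
Sum = 9.958

9.958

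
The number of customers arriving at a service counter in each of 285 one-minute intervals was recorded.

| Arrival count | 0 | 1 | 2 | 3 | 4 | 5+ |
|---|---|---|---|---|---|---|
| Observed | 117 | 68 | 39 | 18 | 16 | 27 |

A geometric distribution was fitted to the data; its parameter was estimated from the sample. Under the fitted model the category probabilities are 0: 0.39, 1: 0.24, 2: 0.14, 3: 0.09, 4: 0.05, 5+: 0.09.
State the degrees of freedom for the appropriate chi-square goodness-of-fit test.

There are k = 6 categories and 1 parameter estimated from the data, so df = 6 − 1 − 1 = 4.

4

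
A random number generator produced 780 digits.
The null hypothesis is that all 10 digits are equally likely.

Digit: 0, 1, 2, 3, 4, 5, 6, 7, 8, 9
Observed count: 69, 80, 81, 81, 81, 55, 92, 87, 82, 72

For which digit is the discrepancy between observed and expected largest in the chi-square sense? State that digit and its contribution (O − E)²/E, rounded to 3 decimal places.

5, 6.782

Under H₀ each category has probability 1/10, so each expected count is 780/10 = 78.
cat         O        E   (O−E)²/E
0          69       78     1.0385
1          80       78     0.0513
2          81       78     0.1154
3          81       78     0.1154
4          81       78     0.1154
5          55       78     6.7821
6          92       78     2.5128
7          87       78     1.0385
8          82       78     0.2051
9          72       78     0.4615
The largest term is for 5: 6.782.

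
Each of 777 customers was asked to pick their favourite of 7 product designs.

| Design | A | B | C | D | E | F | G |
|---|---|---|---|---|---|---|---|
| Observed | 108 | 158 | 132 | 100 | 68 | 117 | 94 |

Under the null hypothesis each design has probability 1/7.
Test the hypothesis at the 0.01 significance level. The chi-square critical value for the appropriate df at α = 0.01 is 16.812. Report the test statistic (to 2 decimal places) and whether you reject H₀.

44.63; reject

Under H₀ each category has probability 1/7, so each expected count is 777/7 = 111.
χ² = (108−111)²/111 + (158−111)²/111 + (132−111)²/111 + (100−111)²/111 + (68−111)²/111 + (117−111)²/111 + (94−111)²/111
   = 0.081 + 19.901 + 3.973 + 1.090 + 16.658 + 0.324 + 2.604
Sum = 44.63
df = 6. Since 44.63 > 16.812, we reject H₀.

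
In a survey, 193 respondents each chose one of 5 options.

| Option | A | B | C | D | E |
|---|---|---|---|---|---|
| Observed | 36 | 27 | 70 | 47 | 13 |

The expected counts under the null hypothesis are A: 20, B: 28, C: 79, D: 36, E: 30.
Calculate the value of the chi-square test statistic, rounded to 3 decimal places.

cat         O        E   (O−E)²/E
A          36       20    12.8000
B          27       28     0.0357
C          70       79     1.0253
D          47       36     3.3611
E          13       30     9.6333
Sum = 26.855

26.855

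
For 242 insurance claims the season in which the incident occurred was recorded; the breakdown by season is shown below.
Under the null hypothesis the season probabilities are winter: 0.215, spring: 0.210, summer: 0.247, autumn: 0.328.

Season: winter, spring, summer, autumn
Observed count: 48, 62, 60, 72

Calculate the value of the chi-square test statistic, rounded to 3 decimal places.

3.458

Expected counts E_i = n·p_i: 242×0.215 = 52.03, 242×0.210 = 50.82, 242×0.247 = 59.774, 242×0.328 = 79.376.
cat         O        E   (O−E)²/E
winter     48    52.03     0.3121
spring     62    50.82     2.4595
summer     60   59.774     0.0009
autumn     72   79.376     0.6854
Sum = 3.458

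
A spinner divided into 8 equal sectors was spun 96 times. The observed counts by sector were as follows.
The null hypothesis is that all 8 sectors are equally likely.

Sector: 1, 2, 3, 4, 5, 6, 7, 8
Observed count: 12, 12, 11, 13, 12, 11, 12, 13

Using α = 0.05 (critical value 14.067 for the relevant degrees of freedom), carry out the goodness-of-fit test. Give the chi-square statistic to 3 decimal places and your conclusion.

0.333; do not reject

Under H₀ each category has probability 1/8, so each expected count is 96/8 = 12.
χ² = (12−12)²/12 + (12−12)²/12 + (11−12)²/12 + (13−12)²/12 + (12−12)²/12 + (11−12)²/12 + (12−12)²/12 + (13−12)²/12
   = 0.0000 + 0.0000 + 0.0833 + 0.0833 + 0.0000 + 0.0833 + 0.0000 + 0.0833
Sum = 0.333
df = 7. Since 0.333 < 14.067, we do not reject H₀.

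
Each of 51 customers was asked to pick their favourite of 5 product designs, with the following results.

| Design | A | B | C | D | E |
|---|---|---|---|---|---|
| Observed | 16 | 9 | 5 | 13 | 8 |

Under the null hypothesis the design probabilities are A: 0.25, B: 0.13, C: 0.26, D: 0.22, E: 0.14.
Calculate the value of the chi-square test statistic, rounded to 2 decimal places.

Expected counts E_i = n·p_i: 51×0.25 = 12.75, 51×0.13 = 6.63, 51×0.26 = 13.26, 51×0.22 = 11.22, 51×0.14 = 7.14.
A: (16 − 12.75)²/12.75 = 10.5625/12.75 = 0.828
B: (9 − 6.63)²/6.63 = 5.6169/6.63 = 0.847
C: (5 − 13.26)²/13.26 = 68.2276/13.26 = 5.145
D: (13 − 11.22)²/11.22 = 3.1684/11.22 = 0.282
E: (8 − 7.14)²/7.14 = 0.7396/7.14 = 0.104
Sum = 7.21

7.21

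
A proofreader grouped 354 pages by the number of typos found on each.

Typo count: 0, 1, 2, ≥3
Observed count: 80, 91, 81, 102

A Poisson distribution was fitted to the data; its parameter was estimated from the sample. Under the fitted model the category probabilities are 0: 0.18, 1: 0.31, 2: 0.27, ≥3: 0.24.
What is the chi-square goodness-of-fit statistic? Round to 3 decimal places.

13.001

Expected counts E_i = n·p_i: 354×0.18 = 63.72, 354×0.31 = 109.74, 354×0.27 = 95.58, 354×0.24 = 84.96.
0: (80 − 63.72)²/63.72 = 265.0384/63.72 = 4.1594
1: (91 − 109.74)²/109.74 = 351.1876/109.74 = 3.2002
2: (81 − 95.58)²/95.58 = 212.5764/95.58 = 2.2241
≥3: (102 − 84.96)²/84.96 = 290.3616/84.96 = 3.4176
Sum = 13.001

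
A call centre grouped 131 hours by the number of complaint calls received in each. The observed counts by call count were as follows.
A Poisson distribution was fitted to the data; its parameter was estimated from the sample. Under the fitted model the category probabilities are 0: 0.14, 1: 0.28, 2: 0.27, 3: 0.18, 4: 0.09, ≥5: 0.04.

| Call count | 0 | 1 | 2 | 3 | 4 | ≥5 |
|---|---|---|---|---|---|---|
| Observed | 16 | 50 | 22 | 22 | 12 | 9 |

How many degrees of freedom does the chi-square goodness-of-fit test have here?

There are k = 6 categories and 1 parameter estimated from the data, so df = 6 − 1 − 1 = 4.

4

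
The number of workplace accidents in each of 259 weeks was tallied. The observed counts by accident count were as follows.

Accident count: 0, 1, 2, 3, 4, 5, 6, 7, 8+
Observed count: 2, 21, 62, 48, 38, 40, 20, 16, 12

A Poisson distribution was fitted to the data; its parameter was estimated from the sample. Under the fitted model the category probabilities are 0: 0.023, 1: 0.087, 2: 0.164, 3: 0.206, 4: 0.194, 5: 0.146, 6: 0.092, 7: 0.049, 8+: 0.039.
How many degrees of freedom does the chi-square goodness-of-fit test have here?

7

There are k = 9 categories and 1 parameter estimated from the data, so df = 9 − 1 − 1 = 7.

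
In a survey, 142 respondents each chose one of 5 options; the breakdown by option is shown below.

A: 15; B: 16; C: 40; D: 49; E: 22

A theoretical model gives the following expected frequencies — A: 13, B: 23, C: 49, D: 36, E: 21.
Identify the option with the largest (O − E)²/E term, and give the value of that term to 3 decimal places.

χ² = (15−13)²/13 + (16−23)²/23 + (40−49)²/49 + (49−36)²/36 + (22−21)²/21
   = 0.3077 + 2.1304 + 1.6531 + 4.6944 + 0.0476
The largest term is for D: 4.694.

D, 4.694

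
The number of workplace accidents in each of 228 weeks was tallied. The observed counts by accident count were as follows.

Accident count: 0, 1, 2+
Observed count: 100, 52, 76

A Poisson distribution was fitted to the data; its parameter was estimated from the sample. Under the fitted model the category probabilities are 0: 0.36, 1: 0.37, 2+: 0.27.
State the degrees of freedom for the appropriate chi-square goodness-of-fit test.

There are k = 3 categories and 1 parameter estimated from the data, so df = 3 − 1 − 1 = 1.

1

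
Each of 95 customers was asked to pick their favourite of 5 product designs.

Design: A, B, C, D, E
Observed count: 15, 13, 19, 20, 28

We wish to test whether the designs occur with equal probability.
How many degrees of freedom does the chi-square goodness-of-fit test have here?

There are k = 5 categories and no parameters were estimated from the data, so df = 5 − 1 = 4.

4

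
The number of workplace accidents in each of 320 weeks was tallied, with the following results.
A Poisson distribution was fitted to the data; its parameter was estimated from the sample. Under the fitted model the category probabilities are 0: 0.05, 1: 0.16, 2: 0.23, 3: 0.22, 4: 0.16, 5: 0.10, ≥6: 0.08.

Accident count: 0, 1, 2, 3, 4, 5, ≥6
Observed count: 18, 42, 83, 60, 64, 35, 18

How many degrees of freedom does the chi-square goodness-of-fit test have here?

There are k = 7 categories and 1 parameter estimated from the data, so df = 7 − 1 − 1 = 5.

5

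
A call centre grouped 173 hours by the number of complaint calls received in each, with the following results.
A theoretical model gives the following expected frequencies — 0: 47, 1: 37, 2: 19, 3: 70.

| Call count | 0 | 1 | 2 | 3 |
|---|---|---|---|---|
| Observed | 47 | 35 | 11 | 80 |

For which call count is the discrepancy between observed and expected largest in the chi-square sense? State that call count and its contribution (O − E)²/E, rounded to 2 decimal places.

χ² = (47−47)²/47 + (35−37)²/37 + (11−19)²/19 + (80−70)²/70
   = 0.000 + 0.108 + 3.368 + 1.429
The largest term is for 2: 3.37.

2, 3.37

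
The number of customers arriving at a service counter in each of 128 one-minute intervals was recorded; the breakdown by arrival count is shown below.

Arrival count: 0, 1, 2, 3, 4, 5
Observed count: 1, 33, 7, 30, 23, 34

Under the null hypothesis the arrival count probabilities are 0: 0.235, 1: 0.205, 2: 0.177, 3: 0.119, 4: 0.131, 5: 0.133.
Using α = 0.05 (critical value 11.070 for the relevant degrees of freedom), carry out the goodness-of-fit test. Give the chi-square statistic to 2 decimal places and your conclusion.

74.24; reject

Expected counts E_i = n·p_i: 128×0.235 = 30.08, 128×0.205 = 26.24, 128×0.177 = 22.656, 128×0.119 = 15.232, 128×0.131 = 16.768, 128×0.133 = 17.024.
χ² = (1−30.08)²/30.08 + (33−26.24)²/26.24 + (7−22.656)²/22.656 + (30−15.232)²/15.232 + (23−16.768)²/16.768 + (34−17.024)²/17.024
   = 28.113 + 1.742 + 10.819 + 14.318 + 2.316 + 16.928
Sum = 74.24
df = 5. Since 74.24 > 11.070, we reject H₀.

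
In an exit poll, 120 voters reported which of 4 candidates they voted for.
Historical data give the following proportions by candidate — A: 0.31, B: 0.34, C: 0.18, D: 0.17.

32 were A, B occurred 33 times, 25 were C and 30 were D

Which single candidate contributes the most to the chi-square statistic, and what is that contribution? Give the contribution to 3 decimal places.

Expected counts E_i = n·p_i: 120×0.31 = 37.2, 120×0.34 = 40.8, 120×0.18 = 21.6, 120×0.17 = 20.4.
cat         O        E   (O−E)²/E
A          32     37.2     0.7269
B          33     40.8     1.4912
C          25     21.6     0.5352
D          30     20.4     4.5176
The largest term is for D: 4.518.

D, 4.518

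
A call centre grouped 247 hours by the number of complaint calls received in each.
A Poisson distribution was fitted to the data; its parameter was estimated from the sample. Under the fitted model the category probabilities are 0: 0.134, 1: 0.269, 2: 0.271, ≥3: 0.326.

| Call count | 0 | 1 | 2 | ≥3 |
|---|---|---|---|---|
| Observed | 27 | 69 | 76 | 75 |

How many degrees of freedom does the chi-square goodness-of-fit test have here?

2

There are k = 4 categories and 1 parameter estimated from the data, so df = 4 − 1 − 1 = 2.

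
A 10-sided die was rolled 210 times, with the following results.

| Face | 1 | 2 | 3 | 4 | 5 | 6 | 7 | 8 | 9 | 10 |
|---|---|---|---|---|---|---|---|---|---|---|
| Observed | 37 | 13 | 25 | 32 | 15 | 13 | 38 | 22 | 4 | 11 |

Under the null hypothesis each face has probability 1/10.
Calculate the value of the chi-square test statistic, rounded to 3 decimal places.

Expected count for each of the 10 categories: 210/10 = 21.
cat         O        E   (O−E)²/E
1          37       21    12.1905
2          13       21     3.0476
3          25       21     0.7619
4          32       21     5.7619
5          15       21     1.7143
6          13       21     3.0476
7          38       21    13.7619
8          22       21     0.0476
9           4       21    13.7619
10         11       21     4.7619
Sum = 58.857

58.857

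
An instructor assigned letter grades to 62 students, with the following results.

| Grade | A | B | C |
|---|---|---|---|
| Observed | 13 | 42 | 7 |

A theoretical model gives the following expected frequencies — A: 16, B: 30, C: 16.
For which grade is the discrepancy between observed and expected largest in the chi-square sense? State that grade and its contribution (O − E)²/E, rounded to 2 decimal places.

χ² = (13−16)²/16 + (42−30)²/30 + (7−16)²/16
   = 0.563 + 4.800 + 5.063
The largest term is for C: 5.06.

C, 5.06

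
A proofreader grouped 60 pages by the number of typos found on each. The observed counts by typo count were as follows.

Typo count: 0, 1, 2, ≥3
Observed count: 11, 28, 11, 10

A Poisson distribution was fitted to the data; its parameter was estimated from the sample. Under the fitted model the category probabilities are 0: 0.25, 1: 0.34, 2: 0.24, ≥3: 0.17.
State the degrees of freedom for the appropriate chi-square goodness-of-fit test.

There are k = 4 categories and 1 parameter estimated from the data, so df = 4 − 1 − 1 = 2.

2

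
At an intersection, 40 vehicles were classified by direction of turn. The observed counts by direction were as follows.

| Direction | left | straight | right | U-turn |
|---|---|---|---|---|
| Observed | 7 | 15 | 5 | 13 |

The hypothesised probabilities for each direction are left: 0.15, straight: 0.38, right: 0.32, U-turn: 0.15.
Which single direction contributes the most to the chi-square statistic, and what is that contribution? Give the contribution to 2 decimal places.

U-turn, 8.17

Expected counts E_i = n·p_i: 40×0.15 = 6, 40×0.38 = 15.2, 40×0.32 = 12.8, 40×0.15 = 6.
cat           O        E   (O−E)²/E
left          7        6      0.167
straight     15     15.2      0.003
right         5     12.8      4.753
U-turn       13        6      8.167
The largest term is for U-turn: 8.17.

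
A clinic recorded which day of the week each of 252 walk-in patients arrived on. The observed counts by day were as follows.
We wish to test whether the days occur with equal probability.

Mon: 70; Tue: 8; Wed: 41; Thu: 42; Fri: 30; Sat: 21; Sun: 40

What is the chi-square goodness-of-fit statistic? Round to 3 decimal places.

Expected count for each of the 7 categories: 252/7 = 36.
χ² = (70−36)²/36 + (8−36)²/36 + (41−36)²/36 + (42−36)²/36 + (30−36)²/36 + (21−36)²/36 + (40−36)²/36
   = 32.1111 + 21.7778 + 0.6944 + 1.0000 + 1.0000 + 6.2500 + 0.4444
Sum = 63.278

63.278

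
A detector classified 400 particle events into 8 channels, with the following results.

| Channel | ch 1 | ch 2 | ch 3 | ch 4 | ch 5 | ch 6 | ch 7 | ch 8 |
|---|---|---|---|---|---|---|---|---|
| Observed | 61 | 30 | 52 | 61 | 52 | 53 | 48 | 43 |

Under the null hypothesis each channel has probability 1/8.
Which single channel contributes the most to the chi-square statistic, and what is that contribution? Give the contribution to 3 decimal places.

Under H₀ each category has probability 1/8, so each expected count is 400/8 = 50.
χ² = (61−50)²/50 + (30−50)²/50 + (52−50)²/50 + (61−50)²/50 + (52−50)²/50 + (53−50)²/50 + (48−50)²/50 + (43−50)²/50
   = 2.4200 + 8.0000 + 0.0800 + 2.4200 + 0.0800 + 0.1800 + 0.0800 + 0.9800
The largest term is for ch 2: 8.000.

ch 2, 8.000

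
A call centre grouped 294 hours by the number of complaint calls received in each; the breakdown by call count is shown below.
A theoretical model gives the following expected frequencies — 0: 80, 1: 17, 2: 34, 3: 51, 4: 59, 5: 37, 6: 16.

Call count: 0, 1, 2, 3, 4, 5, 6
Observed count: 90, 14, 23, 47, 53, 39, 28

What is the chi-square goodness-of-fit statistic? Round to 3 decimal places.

15.370

cat         O        E   (O−E)²/E
0          90       80     1.2500
1          14       17     0.5294
2          23       34     3.5588
3          47       51     0.3137
4          53       59     0.6102
5          39       37     0.1081
6          28       16     9.0000
Sum = 15.370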